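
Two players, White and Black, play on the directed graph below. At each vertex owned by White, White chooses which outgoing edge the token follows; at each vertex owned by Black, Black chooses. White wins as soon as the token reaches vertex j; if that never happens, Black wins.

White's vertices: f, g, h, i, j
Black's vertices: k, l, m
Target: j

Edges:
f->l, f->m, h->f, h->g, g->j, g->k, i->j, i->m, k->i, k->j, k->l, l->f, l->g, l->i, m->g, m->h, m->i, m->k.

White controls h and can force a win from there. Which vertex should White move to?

g

A0 = {j}
A1: add {g, i} — g (White) has g→j; i (White) has i→j.
A2: add {h} — h (White) has h→g.
A3 = A2; e.g. f (White) has no edge into A2. Fixed point.
From h, successor g is in the attractor (rank 1); the other successor f is not.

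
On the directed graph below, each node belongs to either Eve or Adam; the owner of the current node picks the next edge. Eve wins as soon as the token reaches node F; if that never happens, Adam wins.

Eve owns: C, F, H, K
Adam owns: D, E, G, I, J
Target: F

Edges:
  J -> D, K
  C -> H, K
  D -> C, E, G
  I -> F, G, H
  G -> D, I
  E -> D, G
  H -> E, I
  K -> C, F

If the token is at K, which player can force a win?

A0 = {F}
A1: add {K} — K (Eve) has K→F.
K ∈ A1, so Eve can force the target.

Eve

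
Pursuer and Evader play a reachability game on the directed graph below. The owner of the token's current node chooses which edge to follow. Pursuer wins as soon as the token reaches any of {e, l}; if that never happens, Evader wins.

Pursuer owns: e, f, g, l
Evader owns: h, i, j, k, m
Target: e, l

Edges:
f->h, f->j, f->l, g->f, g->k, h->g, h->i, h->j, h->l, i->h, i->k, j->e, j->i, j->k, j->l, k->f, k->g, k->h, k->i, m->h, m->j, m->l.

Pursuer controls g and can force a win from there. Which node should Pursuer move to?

f

A0 = {e, l}
A1: add {f} — f (Pursuer) has f→l.
A2: add {g} — g (Pursuer) has g→f.
A3 = A2; e.g. h (Evader) can still go to i. Fixed point.
From g, successor f is in the attractor (rank 1); the other successor k is not.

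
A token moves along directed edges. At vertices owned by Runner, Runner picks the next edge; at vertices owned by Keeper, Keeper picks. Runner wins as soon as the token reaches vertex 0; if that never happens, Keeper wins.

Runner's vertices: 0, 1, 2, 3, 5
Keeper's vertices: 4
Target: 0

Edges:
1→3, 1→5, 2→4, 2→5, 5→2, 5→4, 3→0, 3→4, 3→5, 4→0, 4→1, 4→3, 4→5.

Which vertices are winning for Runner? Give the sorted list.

0, 1, 3

A0 = {0}
A1: add {3} — 3 (Runner) has 3→0.
A2: add {1} — 1 (Runner) has 1→3.
A3 = A2; e.g. 2 (Runner) has no edge into A2. Fixed point.
Runner's winning region = {0, 1, 3}.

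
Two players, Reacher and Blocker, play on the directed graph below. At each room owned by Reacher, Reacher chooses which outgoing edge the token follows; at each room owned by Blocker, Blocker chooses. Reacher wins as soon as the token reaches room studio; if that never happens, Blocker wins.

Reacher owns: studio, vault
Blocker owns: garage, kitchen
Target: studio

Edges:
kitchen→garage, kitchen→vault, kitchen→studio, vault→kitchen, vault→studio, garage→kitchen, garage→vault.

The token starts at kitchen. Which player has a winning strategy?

A0 = {studio}
A1: add {vault} — vault (Reacher) has vault→studio.
A2 = A1; e.g. garage (Blocker) can still go to kitchen. Fixed point.
kitchen never enters the attractor, so Blocker can avoid the target forever.

Blocker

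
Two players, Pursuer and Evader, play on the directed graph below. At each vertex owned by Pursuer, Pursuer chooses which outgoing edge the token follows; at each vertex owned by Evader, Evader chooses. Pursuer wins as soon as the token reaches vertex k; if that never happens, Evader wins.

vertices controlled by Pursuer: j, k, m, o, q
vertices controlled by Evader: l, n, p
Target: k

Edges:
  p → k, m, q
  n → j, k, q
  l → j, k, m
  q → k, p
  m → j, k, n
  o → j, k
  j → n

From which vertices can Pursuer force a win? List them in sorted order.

A0 = {k}
A1: add {m, o, q} — m (Pursuer) has m→k; o (Pursuer) has o→k; q (Pursuer) has q→k.
A2: add {p} — p (Evader): all of {k, m, q} already in.
A3 = A2; e.g. j (Pursuer) has no edge into A2. Fixed point.
Pursuer's winning region = {k, m, o, p, q}.

k, m, o, p, q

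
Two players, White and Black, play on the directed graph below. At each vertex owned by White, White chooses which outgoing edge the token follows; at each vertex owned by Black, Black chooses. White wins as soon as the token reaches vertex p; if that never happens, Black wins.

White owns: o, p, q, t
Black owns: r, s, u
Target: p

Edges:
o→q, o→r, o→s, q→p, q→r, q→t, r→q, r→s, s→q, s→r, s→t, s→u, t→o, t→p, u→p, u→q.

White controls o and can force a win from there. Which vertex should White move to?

q

A0 = {p}
A1: add {q, t} — q (White) has q→p; t (White) has t→p.
A2: add {o, u} — o (White) has o→q; u (Black): all of {p, q} already in.
A3 = A2; e.g. r (Black) can still go to s. Fixed point.
From o, successor q is in the attractor (rank 1); the other successors r, s are not.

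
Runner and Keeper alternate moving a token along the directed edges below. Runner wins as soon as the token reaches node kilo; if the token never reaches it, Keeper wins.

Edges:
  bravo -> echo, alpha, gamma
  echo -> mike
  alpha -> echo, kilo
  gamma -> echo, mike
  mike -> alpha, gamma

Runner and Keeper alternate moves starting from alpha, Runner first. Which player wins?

Runner

Track states (vertex, player-to-move).
A0 = {(kilo,Runner), (kilo,Keeper)}
A1: add {(alpha,Runner)}.
(alpha,Runner) ∈ A1 ⇒ Runner forces the target.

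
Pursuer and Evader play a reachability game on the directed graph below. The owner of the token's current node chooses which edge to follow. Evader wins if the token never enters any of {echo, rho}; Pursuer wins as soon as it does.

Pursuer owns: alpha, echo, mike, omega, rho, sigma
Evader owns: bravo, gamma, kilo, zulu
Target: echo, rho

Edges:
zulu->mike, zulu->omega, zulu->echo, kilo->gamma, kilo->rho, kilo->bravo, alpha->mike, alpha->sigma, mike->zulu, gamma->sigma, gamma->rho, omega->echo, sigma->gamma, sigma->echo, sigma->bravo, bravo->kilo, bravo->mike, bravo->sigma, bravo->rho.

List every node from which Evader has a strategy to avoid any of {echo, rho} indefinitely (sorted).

A0 = {echo, rho}
A1: add {omega, sigma} — omega (Pursuer) has omega→echo; sigma (Pursuer) has sigma→echo.
A2: add {alpha, gamma} — alpha (Pursuer) has alpha→sigma; gamma (Evader): all of {sigma, rho} already in.
A3 = A2; e.g. zulu (Evader) can still go to mike. Fixed point.
Pursuer's attractor = {alpha, echo, gamma, omega, rho, sigma}; Evader avoids the target exactly from the complement.

bravo, kilo, mike, zulu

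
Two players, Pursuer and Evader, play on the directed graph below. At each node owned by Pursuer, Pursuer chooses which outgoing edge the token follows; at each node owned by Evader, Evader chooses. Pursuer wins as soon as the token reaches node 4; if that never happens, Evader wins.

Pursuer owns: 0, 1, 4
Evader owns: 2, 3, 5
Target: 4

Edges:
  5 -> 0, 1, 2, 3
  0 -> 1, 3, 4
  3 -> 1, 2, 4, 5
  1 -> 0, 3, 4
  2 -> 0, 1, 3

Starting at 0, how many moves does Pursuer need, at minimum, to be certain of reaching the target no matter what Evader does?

1

A0 = {4}
A1: add {0, 1} — 0 (Pursuer) has 0→4; 1 (Pursuer) has 1→4.
A2 = A1; e.g. 2 (Evader) can still go to 3. Fixed point.
0 enters the attractor at level 1, so Pursuer can force the target in 1 move from there.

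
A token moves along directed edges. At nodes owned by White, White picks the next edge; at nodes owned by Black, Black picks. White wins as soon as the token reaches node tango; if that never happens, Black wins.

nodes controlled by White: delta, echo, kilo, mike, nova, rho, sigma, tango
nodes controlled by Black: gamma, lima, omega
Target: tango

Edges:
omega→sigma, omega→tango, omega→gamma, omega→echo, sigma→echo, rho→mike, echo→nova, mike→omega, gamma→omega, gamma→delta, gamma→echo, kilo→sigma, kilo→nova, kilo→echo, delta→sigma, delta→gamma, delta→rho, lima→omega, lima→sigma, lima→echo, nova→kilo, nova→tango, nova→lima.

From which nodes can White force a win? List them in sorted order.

delta, echo, kilo, nova, sigma, tango

A0 = {tango}
A1: add {nova} — nova (White) has nova→tango.
A2: add {echo, kilo} — kilo (White) has kilo→nova; echo (White) has echo→nova.
A3: add {sigma} — sigma (White) has sigma→echo.
A4: add {delta} — delta (White) has delta→sigma.
A5 = A4; e.g. omega (Black) can still go to gamma. Fixed point.
White's winning region = {delta, echo, kilo, nova, sigma, tango}.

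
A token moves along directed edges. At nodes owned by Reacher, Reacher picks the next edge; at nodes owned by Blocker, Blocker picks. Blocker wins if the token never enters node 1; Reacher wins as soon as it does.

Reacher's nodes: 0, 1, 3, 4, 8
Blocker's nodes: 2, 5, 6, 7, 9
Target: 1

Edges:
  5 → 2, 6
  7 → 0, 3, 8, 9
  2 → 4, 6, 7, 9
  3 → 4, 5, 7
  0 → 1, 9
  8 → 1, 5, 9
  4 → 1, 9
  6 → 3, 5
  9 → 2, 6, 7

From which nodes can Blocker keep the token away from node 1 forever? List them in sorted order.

2, 5, 6, 7, 9

A0 = {1}
A1: add {0, 4, 8} — 0 (Reacher) has 0→1; 4 (Reacher) has 4→1; 8 (Reacher) has 8→1.
A2: add {3} — 3 (Reacher) has 3→4.
A3 = A2; e.g. 2 (Blocker) can still go to 6. Fixed point.
Reacher's attractor = {0, 1, 3, 4, 8}; Blocker avoids the target exactly from the complement.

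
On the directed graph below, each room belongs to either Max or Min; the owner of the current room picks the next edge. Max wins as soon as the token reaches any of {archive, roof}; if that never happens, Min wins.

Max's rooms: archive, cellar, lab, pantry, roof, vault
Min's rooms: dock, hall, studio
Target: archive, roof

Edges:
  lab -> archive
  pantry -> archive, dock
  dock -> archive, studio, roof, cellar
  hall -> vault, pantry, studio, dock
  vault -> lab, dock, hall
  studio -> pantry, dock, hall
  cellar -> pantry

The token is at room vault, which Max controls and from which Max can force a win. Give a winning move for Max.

A0 = {archive, roof}
A1: add {lab, pantry} — pantry (Max) has pantry→archive; lab (Max) has lab→archive.
A2: add {cellar, vault} — vault (Max) has vault→lab; cellar (Max) has cellar→pantry.
A3 = A2; e.g. studio (Min) can still go to dock. Fixed point.
From vault, successor lab is in the attractor (rank 1); the other successors dock, hall are not.

lab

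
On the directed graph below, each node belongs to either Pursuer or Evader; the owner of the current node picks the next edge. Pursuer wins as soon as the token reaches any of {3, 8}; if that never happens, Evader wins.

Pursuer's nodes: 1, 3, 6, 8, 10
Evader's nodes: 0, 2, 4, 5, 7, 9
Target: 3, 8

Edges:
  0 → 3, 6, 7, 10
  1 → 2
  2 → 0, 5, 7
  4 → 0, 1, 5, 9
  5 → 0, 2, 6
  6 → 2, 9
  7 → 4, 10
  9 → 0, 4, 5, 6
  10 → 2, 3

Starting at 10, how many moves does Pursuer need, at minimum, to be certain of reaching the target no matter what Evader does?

A0 = {3, 8}
A1: add {10} — 10 (Pursuer) has 10→3.
A2 = A1; e.g. 0 (Evader) can still go to 6. Fixed point.
10 enters the attractor at level 1, so Pursuer can force the target in 1 move from there.

1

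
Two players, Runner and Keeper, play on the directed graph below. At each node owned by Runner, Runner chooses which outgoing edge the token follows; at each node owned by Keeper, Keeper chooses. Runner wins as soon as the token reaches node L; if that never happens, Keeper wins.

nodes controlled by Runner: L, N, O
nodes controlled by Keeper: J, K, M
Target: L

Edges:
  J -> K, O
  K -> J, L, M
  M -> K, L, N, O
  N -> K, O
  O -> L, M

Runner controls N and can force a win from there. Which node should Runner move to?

A0 = {L}
A1: add {O} — O (Runner) has O→L.
A2: add {N} — N (Runner) has N→O.
A3 = A2; e.g. J (Keeper) can still go to K. Fixed point.
From N, successor O is in the attractor (rank 1); the other successor K is not.

O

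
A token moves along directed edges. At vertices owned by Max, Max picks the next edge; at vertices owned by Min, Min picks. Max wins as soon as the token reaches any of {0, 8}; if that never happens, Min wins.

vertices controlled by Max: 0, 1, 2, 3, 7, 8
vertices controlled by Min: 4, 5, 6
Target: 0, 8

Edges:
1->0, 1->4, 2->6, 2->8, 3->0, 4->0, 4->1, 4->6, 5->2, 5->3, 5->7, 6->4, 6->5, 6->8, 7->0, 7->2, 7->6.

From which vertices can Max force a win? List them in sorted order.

A0 = {0, 8}
A1: add {1, 2, 3, 7} — 1 (Max) has 1→0; 2 (Max) has 2→8; 3 (Max) has 3→0; 7 (Max) has 7→0.
A2: add {5} — 5 (Min): all of {2, 3, 7} already in.
A3 = A2; e.g. 4 (Min) can still go to 6. Fixed point.
Max's winning region = {0, 1, 2, 3, 5, 7, 8}.

0, 1, 2, 3, 5, 7, 8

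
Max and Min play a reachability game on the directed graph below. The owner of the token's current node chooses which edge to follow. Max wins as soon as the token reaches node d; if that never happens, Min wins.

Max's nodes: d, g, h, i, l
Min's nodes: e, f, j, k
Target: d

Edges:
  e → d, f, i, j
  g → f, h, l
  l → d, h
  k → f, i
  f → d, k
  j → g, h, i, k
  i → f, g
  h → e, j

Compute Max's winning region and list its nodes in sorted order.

A0 = {d}
A1: add {l} — l (Max) has l→d.
A2: add {g} — g (Max) has g→l.
A3: add {i} — i (Max) has i→g.
A4 = A3; e.g. e (Min) can still go to f. Fixed point.
Max's winning region = {d, g, i, l}.

d, g, i, l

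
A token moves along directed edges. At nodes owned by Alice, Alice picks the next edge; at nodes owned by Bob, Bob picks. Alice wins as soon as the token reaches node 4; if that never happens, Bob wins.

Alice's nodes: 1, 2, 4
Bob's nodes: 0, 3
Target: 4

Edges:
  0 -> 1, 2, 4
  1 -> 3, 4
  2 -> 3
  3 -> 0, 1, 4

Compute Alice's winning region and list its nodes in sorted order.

A0 = {4}
A1: add {1} — 1 (Alice) has 1→4.
A2 = A1; e.g. 0 (Bob) can still go to 2. Fixed point.
Alice's winning region = {1, 4}.

1, 4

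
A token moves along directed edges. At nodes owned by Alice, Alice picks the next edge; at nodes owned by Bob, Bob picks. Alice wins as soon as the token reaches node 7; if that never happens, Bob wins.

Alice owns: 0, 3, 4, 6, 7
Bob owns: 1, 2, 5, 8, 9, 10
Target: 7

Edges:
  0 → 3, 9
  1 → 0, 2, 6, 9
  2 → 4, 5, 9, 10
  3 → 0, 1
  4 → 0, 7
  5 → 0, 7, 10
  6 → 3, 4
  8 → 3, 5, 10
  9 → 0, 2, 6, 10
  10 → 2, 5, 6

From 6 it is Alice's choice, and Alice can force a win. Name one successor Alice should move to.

A0 = {7}
A1: add {4} — 4 (Alice) has 4→7.
A2: add {6} — 6 (Alice) has 6→4.
A3 = A2; e.g. 0 (Alice) has no edge into A2. Fixed point.
From 6, successor 4 is in the attractor (rank 1); the other successor 3 is not.

4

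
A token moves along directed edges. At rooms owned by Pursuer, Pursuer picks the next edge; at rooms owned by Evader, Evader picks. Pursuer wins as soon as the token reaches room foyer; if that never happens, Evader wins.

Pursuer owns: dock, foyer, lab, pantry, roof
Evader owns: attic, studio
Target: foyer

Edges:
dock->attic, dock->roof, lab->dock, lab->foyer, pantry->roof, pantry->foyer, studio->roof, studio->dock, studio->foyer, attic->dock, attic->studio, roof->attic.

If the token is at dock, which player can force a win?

Evader

A0 = {foyer}
A1: add {lab, pantry} — pantry (Pursuer) has pantry→foyer; lab (Pursuer) has lab→foyer.
A2 = A1; e.g. attic (Evader) can still go to dock. Fixed point.
dock never enters the attractor, so Evader can avoid the target forever.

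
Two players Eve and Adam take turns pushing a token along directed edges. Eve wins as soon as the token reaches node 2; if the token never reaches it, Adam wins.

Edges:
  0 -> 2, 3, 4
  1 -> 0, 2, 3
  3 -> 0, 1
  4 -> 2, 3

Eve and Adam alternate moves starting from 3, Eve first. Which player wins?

Track states (vertex, player-to-move).
A0 = {(2,Eve), (2,Adam)}
A1: add {(0,Eve), (1,Eve), (4,Eve)}.
A2: add {(3,Adam)}.
A3 = A2; e.g. (0,Adam) stays out. (3,Eve) never enters ⇒ Adam avoids the target.

Adam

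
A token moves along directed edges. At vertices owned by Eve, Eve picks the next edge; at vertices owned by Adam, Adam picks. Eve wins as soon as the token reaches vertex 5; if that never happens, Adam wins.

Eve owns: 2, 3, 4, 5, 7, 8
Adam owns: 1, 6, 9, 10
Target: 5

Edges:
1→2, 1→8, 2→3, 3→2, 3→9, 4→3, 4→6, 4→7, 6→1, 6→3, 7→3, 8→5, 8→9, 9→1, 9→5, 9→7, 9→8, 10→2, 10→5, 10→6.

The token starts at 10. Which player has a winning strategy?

A0 = {5}
A1: add {8} — 8 (Eve) has 8→5.
A2 = A1; e.g. 1 (Adam) can still go to 2. Fixed point.
10 never enters the attractor, so Adam can avoid the target forever.

Adam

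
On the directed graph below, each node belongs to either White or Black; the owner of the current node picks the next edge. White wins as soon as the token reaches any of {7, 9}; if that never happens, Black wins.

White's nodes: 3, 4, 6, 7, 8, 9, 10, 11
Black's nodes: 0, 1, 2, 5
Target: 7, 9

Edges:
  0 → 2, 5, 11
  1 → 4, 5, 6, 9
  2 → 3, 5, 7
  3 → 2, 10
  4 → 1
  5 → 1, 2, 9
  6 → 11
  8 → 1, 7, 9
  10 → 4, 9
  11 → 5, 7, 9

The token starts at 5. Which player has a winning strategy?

Black

A0 = {7, 9}
A1: add {8, 10, 11} — 8 (White) has 8→7; 10 (White) has 10→9; 11 (White) has 11→7.
A2: add {3, 6} — 3 (White) has 3→10; 6 (White) has 6→11.
A3 = A2; e.g. 0 (Black) can still go to 2. Fixed point.
5 never enters the attractor, so Black can avoid the target forever.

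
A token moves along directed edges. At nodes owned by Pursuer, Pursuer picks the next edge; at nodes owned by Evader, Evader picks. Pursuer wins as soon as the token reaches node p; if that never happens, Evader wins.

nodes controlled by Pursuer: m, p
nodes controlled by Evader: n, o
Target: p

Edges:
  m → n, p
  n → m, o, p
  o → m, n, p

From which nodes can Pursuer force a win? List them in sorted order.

A0 = {p}
A1: add {m} — m (Pursuer) has m→p.
A2 = A1; e.g. n (Evader) can still go to o. Fixed point.
Pursuer's winning region = {m, p}.

m, p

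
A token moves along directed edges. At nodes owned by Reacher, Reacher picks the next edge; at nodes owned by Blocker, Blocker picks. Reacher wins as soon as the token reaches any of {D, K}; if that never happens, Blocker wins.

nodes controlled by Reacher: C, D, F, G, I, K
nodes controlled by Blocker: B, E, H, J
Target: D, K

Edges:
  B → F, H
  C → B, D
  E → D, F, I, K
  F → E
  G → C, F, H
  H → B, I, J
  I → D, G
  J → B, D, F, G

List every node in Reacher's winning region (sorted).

A0 = {D, K}
A1: add {C, I} — C (Reacher) has C→D; I (Reacher) has I→D.
A2: add {G} — G (Reacher) has G→C.
A3 = A2; e.g. B (Blocker) can still go to F. Fixed point.
Reacher's winning region = {C, D, G, I, K}.

C, D, G, I, K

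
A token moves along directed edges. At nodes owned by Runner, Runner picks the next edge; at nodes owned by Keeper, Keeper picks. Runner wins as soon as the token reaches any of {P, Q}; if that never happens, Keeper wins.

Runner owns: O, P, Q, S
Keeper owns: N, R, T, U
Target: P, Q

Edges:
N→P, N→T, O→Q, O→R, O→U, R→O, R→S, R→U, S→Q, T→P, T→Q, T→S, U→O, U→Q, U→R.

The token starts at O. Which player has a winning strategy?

A0 = {P, Q}
A1: add {O, S} — O (Runner) has O→Q; S (Runner) has S→Q.
O ∈ A1, so Runner can force the target.

Runner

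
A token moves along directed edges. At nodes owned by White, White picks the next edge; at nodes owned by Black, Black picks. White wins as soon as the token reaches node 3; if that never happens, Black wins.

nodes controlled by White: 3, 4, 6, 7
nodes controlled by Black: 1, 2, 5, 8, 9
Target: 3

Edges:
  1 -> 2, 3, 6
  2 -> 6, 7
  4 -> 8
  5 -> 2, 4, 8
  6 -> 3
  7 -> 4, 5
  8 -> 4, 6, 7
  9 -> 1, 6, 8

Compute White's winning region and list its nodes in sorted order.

A0 = {3}
A1: add {6} — 6 (White) has 6→3.
A2 = A1; e.g. 1 (Black) can still go to 2. Fixed point.
White's winning region = {3, 6}.

3, 6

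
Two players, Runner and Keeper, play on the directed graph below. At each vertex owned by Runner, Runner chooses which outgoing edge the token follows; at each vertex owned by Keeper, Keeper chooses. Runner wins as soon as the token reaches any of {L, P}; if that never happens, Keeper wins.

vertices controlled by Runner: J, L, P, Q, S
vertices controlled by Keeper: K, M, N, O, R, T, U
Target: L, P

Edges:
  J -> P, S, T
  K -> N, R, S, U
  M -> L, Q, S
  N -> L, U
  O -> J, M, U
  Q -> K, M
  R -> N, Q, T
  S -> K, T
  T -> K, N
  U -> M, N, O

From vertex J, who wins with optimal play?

Runner

A0 = {L, P}
A1: add {J} — J (Runner) has J→P.
A2 = A1; e.g. K (Keeper) can still go to N. Fixed point.
J ∈ A1, so Runner can force the target.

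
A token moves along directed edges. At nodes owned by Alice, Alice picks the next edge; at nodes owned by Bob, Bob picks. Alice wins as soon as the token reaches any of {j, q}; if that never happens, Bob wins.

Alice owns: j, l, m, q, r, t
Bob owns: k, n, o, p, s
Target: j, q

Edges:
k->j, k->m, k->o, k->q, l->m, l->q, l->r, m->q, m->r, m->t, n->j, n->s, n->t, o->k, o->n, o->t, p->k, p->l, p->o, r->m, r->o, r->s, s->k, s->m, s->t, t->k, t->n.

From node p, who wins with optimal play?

A0 = {j, q}
A1: add {l, m} — l (Alice) has l→q; m (Alice) has m→q.
A2: add {r} — r (Alice) has r→m.
A3 = A2; e.g. k (Bob) can still go to o. Fixed point.
p never enters the attractor, so Bob can avoid the target forever.

Bob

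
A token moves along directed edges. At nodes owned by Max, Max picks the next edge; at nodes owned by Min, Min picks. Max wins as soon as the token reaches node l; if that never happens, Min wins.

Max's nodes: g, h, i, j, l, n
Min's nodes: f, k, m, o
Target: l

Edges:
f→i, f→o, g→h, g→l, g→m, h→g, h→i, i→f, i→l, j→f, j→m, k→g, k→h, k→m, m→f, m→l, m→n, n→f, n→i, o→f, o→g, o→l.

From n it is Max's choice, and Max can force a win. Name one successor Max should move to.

A0 = {l}
A1: add {g, i} — g (Max) has g→l; i (Max) has i→l.
A2: add {h, n} — h (Max) has h→g; n (Max) has n→i.
A3 = A2; e.g. f (Min) can still go to o. Fixed point.
From n, successor i is in the attractor (rank 1); the other successor f is not.

i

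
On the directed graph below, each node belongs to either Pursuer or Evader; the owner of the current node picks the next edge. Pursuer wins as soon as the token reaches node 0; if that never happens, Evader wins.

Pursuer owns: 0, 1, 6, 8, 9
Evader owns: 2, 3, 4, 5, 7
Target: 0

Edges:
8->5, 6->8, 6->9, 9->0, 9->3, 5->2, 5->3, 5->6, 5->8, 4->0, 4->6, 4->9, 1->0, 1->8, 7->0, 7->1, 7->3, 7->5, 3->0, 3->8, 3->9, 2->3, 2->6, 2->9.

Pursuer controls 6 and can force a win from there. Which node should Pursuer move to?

A0 = {0}
A1: add {1, 9} — 1 (Pursuer) has 1→0; 9 (Pursuer) has 9→0.
A2: add {6} — 6 (Pursuer) has 6→9.
A3: add {4} — 4 (Evader): all of {0, 6, 9} already in.
A4 = A3; e.g. 2 (Evader) can still go to 3. Fixed point.
From 6, successor 9 is in the attractor (rank 1); the other successor 8 is not.

9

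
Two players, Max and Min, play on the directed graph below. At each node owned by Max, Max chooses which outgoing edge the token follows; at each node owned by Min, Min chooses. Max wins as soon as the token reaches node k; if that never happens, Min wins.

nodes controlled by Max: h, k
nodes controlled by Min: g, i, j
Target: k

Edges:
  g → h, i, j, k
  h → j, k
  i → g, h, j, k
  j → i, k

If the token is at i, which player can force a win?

A0 = {k}
A1: add {h} — h (Max) has h→k.
A2 = A1; e.g. g (Min) can still go to i. Fixed point.
i never enters the attractor, so Min can avoid the target forever.

Min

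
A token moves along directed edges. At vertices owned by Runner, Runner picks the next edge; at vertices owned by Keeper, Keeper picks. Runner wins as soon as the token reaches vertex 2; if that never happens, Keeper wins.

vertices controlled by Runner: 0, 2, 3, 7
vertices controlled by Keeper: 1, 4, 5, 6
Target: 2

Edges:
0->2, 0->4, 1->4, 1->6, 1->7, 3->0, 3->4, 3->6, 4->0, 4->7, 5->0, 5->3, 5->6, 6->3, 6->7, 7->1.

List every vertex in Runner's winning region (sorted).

0, 2, 3

A0 = {2}
A1: add {0} — 0 (Runner) has 0→2.
A2: add {3} — 3 (Runner) has 3→0.
A3 = A2; e.g. 1 (Keeper) can still go to 4. Fixed point.
Runner's winning region = {0, 2, 3}.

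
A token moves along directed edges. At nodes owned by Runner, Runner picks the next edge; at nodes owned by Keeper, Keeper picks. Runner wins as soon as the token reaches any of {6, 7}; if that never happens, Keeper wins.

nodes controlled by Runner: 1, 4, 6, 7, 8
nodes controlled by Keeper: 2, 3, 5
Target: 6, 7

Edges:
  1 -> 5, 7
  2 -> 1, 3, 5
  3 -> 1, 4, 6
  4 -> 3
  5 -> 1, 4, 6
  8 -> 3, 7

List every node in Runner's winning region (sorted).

A0 = {6, 7}
A1: add {1, 8} — 1 (Runner) has 1→7; 8 (Runner) has 8→7.
A2 = A1; e.g. 2 (Keeper) can still go to 3. Fixed point.
Runner's winning region = {1, 6, 7, 8}.

1, 6, 7, 8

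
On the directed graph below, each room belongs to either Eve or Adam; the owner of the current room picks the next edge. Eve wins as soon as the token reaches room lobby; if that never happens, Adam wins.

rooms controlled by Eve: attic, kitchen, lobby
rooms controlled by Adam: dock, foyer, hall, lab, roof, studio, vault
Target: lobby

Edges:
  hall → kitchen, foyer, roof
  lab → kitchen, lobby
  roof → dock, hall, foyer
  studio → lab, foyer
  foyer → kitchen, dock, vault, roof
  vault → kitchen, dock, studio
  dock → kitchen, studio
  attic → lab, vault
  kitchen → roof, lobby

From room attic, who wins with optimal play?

Eve

A0 = {lobby}
A1: add {kitchen} — kitchen (Eve) has kitchen→lobby.
A2: add {lab} — lab (Adam): all of {kitchen, lobby} already in.
A3: add {attic} — attic (Eve) has attic→lab.
A4 = A3; e.g. dock (Adam) can still go to studio. Fixed point.
attic ∈ A3, so Eve can force the target.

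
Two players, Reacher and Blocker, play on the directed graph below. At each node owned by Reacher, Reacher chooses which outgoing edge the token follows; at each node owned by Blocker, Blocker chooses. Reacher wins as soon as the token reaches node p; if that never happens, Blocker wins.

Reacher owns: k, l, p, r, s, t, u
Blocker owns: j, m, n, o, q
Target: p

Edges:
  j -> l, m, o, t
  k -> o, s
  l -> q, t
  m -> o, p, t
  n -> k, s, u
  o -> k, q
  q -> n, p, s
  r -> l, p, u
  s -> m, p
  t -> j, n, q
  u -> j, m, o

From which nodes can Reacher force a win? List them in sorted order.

A0 = {p}
A1: add {r, s} — r (Reacher) has r→p; s (Reacher) has s→p.
A2: add {k} — k (Reacher) has k→s.
A3 = A2; e.g. j (Blocker) can still go to l. Fixed point.
Reacher's winning region = {k, p, r, s}.

k, p, r, s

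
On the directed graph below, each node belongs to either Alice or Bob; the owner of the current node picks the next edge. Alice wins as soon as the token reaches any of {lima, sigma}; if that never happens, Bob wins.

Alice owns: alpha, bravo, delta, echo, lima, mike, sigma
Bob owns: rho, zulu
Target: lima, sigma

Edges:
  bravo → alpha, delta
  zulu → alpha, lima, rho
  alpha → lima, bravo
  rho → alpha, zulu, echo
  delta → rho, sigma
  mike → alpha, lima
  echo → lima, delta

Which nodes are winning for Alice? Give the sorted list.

alpha, bravo, delta, echo, lima, mike, sigma

A0 = {lima, sigma}
A1: add {alpha, delta, echo, mike} — alpha (Alice) has alpha→lima; mike (Alice) has mike→lima; delta (Alice) has delta→sigma; echo (Alice) has echo→lima.
A2: add {bravo} — bravo (Alice) has bravo→alpha.
A3 = A2; e.g. zulu (Bob) can still go to rho. Fixed point.
Alice's winning region = {alpha, bravo, delta, echo, lima, mike, sigma}.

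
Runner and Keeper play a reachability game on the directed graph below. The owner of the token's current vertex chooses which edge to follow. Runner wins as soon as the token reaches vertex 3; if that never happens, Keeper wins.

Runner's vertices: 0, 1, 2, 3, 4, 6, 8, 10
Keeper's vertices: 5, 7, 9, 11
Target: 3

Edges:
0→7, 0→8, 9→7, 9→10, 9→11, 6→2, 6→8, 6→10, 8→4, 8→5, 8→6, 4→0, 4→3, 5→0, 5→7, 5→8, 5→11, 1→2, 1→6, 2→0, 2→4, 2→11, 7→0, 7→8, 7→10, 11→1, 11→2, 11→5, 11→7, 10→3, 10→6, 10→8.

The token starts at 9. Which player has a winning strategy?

Keeper

A0 = {3}
A1: add {4, 10} — 4 (Runner) has 4→3; 10 (Runner) has 10→3.
A2: add {2, 6, 8} — 2 (Runner) has 2→4; 6 (Runner) has 6→10; 8 (Runner) has 8→4.
A3: add {0, 1} — 0 (Runner) has 0→8; 1 (Runner) has 1→2.
A4: add {7} — 7 (Keeper): all of {0, 8, 10} already in.
A5 = A4; e.g. 5 (Keeper) can still go to 11. Fixed point.
9 never enters the attractor, so Keeper can avoid the target forever.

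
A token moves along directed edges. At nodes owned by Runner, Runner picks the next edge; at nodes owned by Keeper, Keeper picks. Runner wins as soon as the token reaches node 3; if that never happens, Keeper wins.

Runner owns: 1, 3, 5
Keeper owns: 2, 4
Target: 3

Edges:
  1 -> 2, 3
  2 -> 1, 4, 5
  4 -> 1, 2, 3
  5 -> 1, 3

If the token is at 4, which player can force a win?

Keeper

A0 = {3}
A1: add {1, 5} — 1 (Runner) has 1→3; 5 (Runner) has 5→3.
A2 = A1; e.g. 2 (Keeper) can still go to 4. Fixed point.
4 never enters the attractor, so Keeper can avoid the target forever.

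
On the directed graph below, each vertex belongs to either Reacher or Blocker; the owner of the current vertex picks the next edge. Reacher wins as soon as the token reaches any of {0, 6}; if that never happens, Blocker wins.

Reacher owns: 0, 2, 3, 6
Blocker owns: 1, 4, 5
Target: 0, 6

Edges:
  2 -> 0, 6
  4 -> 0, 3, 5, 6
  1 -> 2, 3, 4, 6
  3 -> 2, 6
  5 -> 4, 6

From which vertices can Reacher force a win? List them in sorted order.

0, 2, 3, 6

A0 = {0, 6}
A1: add {2, 3} — 2 (Reacher) has 2→0; 3 (Reacher) has 3→6.
A2 = A1; e.g. 1 (Blocker) can still go to 4. Fixed point.
Reacher's winning region = {0, 2, 3, 6}.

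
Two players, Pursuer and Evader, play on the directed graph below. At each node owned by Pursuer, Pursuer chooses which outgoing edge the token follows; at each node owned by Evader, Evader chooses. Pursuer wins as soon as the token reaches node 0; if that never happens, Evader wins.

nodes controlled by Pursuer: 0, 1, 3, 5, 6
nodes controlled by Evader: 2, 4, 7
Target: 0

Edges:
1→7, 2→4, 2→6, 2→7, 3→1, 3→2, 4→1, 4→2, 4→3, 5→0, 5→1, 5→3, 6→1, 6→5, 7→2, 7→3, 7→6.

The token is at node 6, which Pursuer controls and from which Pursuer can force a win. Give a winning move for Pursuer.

A0 = {0}
A1: add {5} — 5 (Pursuer) has 5→0.
A2: add {6} — 6 (Pursuer) has 6→5.
A3 = A2; e.g. 1 (Pursuer) has no edge into A2. Fixed point.
From 6, successor 5 is in the attractor (rank 1); the other successor 1 is not.

5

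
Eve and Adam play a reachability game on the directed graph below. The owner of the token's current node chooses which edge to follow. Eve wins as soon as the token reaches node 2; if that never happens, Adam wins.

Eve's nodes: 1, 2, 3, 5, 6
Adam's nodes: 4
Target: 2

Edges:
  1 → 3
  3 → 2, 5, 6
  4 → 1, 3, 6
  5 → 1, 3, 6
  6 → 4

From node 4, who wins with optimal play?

A0 = {2}
A1: add {3} — 3 (Eve) has 3→2.
A2: add {1, 5} — 1 (Eve) has 1→3; 5 (Eve) has 5→3.
A3 = A2; e.g. 4 (Adam) can still go to 6. Fixed point.
4 never enters the attractor, so Adam can avoid the target forever.

Adam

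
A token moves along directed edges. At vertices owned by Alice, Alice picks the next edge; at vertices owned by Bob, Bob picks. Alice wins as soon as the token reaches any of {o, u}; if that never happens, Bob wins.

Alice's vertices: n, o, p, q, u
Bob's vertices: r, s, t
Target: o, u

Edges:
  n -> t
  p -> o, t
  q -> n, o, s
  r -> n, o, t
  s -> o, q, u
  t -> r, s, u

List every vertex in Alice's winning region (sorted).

o, p, q, s, u

A0 = {o, u}
A1: add {p, q} — p (Alice) has p→o; q (Alice) has q→o.
A2: add {s} — s (Bob): all of {o, q, u} already in.
A3 = A2; e.g. n (Alice) has no edge into A2. Fixed point.
Alice's winning region = {o, p, q, s, u}.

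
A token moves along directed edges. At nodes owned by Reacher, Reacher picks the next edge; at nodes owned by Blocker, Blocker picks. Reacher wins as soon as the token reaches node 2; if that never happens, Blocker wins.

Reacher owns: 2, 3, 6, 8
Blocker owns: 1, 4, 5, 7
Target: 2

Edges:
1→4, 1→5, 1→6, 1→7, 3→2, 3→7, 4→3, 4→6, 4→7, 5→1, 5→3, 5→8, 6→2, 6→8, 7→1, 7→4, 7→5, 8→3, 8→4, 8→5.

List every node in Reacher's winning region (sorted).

2, 3, 6, 8

A0 = {2}
A1: add {3, 6} — 3 (Reacher) has 3→2; 6 (Reacher) has 6→2.
A2: add {8} — 8 (Reacher) has 8→3.
A3 = A2; e.g. 1 (Blocker) can still go to 4. Fixed point.
Reacher's winning region = {2, 3, 6, 8}.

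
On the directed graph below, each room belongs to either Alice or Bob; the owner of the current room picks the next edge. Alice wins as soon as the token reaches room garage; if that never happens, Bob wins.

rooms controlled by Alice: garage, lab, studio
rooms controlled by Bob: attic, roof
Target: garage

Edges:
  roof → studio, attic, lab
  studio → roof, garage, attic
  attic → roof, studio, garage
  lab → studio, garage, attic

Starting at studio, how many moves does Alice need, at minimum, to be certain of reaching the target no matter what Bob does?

A0 = {garage}
A1: add {lab, studio} — studio (Alice) has studio→garage; lab (Alice) has lab→garage.
A2 = A1; e.g. roof (Bob) can still go to attic. Fixed point.
studio enters the attractor at level 1, so Alice can force the target in 1 move from there.

1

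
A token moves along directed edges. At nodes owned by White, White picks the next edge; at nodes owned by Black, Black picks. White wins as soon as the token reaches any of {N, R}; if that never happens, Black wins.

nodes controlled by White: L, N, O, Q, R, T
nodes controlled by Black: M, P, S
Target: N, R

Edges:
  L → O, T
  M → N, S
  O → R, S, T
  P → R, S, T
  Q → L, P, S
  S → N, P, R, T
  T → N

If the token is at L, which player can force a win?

A0 = {N, R}
A1: add {O, T} — O (White) has O→R; T (White) has T→N.
A2: add {L} — L (White) has L→O.
L ∈ A2, so White can force the target.

White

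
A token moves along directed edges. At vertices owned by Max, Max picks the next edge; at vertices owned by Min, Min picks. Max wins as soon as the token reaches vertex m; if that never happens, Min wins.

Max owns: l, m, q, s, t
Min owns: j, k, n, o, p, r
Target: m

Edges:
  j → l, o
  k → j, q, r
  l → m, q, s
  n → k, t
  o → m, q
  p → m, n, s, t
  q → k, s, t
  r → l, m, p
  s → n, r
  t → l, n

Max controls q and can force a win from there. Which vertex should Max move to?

A0 = {m}
A1: add {l} — l (Max) has l→m.
A2: add {t} — t (Max) has t→l.
A3: add {q} — q (Max) has q→t.
A4: add {o} — o (Min): all of {m, q} already in.
A5: add {j} — j (Min): all of {l, o} already in.
A6 = A5; e.g. k (Min) can still go to r. Fixed point.
From q, successor t is in the attractor (rank 2); the other successors k, s are not.

t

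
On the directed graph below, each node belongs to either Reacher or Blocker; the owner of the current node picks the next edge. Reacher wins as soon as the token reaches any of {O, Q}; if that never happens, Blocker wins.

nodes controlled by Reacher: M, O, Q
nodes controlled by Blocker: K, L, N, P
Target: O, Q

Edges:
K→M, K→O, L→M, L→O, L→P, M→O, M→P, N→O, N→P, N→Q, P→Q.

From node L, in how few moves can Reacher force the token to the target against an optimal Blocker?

2

A0 = {O, Q}
A1: add {M, P} — M (Reacher) has M→O; P (Blocker): all of {Q} already in.
A2: add {K, L, N} — K (Blocker): all of {M, O} already in; L (Blocker): all of {M, O, P} already in; N (Blocker): all of {O, P, Q} already in.
A2 = all vertices. Fixed point.
L enters the attractor at level 2, so Reacher can force the target in 2 moves from there.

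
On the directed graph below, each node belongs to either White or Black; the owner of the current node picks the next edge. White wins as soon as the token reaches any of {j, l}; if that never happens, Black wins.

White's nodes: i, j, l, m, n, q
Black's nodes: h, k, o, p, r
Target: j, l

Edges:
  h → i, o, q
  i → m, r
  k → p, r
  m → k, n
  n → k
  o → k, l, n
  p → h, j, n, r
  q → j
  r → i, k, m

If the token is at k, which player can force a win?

A0 = {j, l}
A1: add {q} — q (White) has q→j.
A2 = A1; e.g. h (Black) can still go to i. Fixed point.
k never enters the attractor, so Black can avoid the target forever.

Black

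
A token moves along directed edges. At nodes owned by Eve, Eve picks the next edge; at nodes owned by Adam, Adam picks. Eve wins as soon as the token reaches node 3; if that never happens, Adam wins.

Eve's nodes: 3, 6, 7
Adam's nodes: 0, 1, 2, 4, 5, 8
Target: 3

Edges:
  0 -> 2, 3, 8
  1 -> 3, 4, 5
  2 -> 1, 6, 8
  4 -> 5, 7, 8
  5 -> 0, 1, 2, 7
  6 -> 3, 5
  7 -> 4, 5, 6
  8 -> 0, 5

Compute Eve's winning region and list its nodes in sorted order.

3, 6, 7

A0 = {3}
A1: add {6} — 6 (Eve) has 6→3.
A2: add {7} — 7 (Eve) has 7→6.
A3 = A2; e.g. 0 (Adam) can still go to 2. Fixed point.
Eve's winning region = {3, 6, 7}.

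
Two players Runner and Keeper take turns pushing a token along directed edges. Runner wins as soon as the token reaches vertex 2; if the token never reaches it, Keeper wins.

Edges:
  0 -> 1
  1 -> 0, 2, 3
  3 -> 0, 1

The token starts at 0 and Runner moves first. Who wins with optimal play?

Keeper

Track states (vertex, player-to-move).
A0 = {(2,Runner), (2,Keeper)}
A1: add {(1,Runner)}.
A2: add {(0,Keeper)}.
A3: add {(3,Runner)}.
A4 = A3; e.g. (0,Runner) stays out. (0,Runner) never enters ⇒ Keeper avoids the target.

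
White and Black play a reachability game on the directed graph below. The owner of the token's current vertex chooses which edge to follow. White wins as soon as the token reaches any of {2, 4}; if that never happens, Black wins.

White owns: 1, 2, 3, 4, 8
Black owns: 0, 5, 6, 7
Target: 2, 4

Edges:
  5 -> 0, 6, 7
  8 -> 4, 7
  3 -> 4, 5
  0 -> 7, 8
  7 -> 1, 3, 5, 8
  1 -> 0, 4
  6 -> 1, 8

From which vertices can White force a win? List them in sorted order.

A0 = {2, 4}
A1: add {1, 3, 8} — 1 (White) has 1→4; 3 (White) has 3→4; 8 (White) has 8→4.
A2: add {6} — 6 (Black): all of {1, 8} already in.
A3 = A2; e.g. 0 (Black) can still go to 7. Fixed point.
White's winning region = {1, 2, 3, 4, 6, 8}.

1, 2, 3, 4, 6, 8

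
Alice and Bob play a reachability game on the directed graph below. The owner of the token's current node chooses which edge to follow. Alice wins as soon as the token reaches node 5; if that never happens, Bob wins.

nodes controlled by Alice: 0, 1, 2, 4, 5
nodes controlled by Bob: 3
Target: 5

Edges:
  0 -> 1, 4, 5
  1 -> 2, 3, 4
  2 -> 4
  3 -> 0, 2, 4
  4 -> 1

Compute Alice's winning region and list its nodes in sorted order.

A0 = {5}
A1: add {0} — 0 (Alice) has 0→5.
A2 = A1; e.g. 1 (Alice) has no edge into A1. Fixed point.
Alice's winning region = {0, 5}.

0, 5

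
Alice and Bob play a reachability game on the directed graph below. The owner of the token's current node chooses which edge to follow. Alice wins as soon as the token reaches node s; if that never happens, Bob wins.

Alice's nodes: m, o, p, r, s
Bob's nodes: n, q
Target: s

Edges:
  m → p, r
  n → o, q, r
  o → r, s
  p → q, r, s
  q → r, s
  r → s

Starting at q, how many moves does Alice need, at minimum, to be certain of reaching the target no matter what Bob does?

2

A0 = {s}
A1: add {o, p, r} — o (Alice) has o→s; p (Alice) has p→s; r (Alice) has r→s.
A2: add {m, q} — m (Alice) has m→p; q (Bob): all of {r, s} already in.
q enters the attractor at level 2, so Alice can force the target in 2 moves from there.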